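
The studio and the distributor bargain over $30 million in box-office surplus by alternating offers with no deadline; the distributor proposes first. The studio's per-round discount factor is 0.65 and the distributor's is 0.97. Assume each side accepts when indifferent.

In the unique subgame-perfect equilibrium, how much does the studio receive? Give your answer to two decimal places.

When the distributor proposes, the studio accepts any offer worth at least 0.65 times what the studio would get by proposing next round; and vice versa.
This gives x = 30 − 0.65y and y = 30 − 0.97x, where x and y are each side's share when it proposes.
Hence (1 − 0.65·0.97)x = 30(1 − 0.65), i.e. 0.3695·x = 10.5.
x ≈ 28.4168; the studio's share is 30 − x ≈ 1.5832.

1.58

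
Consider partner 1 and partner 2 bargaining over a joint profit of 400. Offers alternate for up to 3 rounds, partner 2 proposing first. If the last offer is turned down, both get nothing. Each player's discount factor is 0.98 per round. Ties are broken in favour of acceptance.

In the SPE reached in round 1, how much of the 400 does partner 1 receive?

Round 3 (partner 2 proposes): partner 1 will accept anything ≥ 0, so partner 2 offers 0 and keeps 400.
Round 2 (partner 1 proposes): partner 2 can get 400 next round, worth 0.98 × 400 = 392 now; partner 1 offers that and keeps 8.
Round 1 (partner 2 proposes): partner 1 can get 8 next round, worth 0.98 × 8 = 7.84 now, so partner 2 offers 7.84, keeping 392.16.

7.84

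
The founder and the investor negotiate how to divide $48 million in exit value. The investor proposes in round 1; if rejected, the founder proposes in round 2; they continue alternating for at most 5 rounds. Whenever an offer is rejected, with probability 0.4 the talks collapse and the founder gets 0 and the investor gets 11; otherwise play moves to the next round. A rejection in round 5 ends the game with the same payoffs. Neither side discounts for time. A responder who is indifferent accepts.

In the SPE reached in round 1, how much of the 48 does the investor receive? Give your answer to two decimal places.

35.92

Round 5 (the investor proposes): the founder will accept anything ≥ 0, so the investor offers 0 and keeps 48.
Round 4 (the founder proposes): rejecting gives the investor an expected 0.6 × 48 + 0.4 × 11 = 33.2. The founder offers 33.2 and keeps 48 − 33.2 = 14.8.
Round 3 (the investor proposes): rejecting gives the founder an expected 0.6 × 14.8 = 8.88; the investor offers that and keeps 39.12.
Round 2 (the founder proposes): rejecting gives the investor an expected 0.6 × 39.12 + 0.4 × 11 = 27.872. The founder offers 27.872 and keeps 48 − 27.872 = 20.128.
Round 1 (the investor proposes): rejecting gives the founder an expected 0.6 × 20.128 = 12.0768; the investor offers that and keeps 35.9232.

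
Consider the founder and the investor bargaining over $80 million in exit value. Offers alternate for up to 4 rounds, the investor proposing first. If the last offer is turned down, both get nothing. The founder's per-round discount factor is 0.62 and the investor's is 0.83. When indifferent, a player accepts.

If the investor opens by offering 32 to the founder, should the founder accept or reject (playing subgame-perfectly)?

Round 4 (the founder proposes): rejection yields 0 for the investor; the founder offers 0 and keeps 80.
Round 3 (the investor proposes): the founder can get 80 next round, worth 0.62 × 80 = 49.6 now; the investor offers that and keeps 30.4.
Round 2 (the founder proposes): the investor can get 30.4 next round, worth 0.83 × 30.4 = 25.232 now. The founder offers 25.232 and keeps 80 − 25.232 = 54.768.
So by rejecting in round 1, the founder gets 54.768 next round, worth 0.62 × 54.768 = 33.95616 now.
Offer 32 < 33.95616, so the founder rejects.

Reject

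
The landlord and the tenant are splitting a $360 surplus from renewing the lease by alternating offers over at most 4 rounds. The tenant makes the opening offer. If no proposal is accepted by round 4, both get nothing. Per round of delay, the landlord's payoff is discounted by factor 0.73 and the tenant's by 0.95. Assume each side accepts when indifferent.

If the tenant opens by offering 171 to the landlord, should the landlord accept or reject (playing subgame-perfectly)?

Round 4 (the landlord proposes): rejection yields 0 for the tenant; the landlord offers 0 and keeps 360.
Round 3 (the tenant proposes): the landlord can get 360 next round, worth 0.73 × 360 = 262.8 now, so the tenant offers 262.8, keeping 97.2.
Round 2 (the landlord proposes): the tenant can get 97.2 next round, worth 0.95 × 97.2 = 92.34 now, so the landlord offers 92.34, keeping 267.66.
So by rejecting in round 1, the landlord gets 267.66 next round, worth 0.73 × 267.66 = 195.3918 now.
Offer 171 < 195.3918, so the landlord rejects.

Reject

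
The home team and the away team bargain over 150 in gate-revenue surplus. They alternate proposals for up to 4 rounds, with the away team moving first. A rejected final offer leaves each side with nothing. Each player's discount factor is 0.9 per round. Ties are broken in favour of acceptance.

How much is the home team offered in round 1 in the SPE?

122.85

Round 4 (the home team proposes): the away team will accept anything ≥ 0, so the home team offers 0 and keeps 150.
Round 3 (the away team proposes): the home team can get 150 next round, worth 0.9 × 150 = 135 now. The away team offers 135 and keeps 150 − 135 = 15.
Round 2 (the home team proposes): the away team can get 15 next round, worth 0.9 × 15 = 13.5 now. The home team offers 13.5 and keeps 150 − 13.5 = 136.5.
Round 1 (the away team proposes): the home team can get 136.5 next round, worth 0.9 × 136.5 = 122.85 now; the away team offers that and keeps 27.15.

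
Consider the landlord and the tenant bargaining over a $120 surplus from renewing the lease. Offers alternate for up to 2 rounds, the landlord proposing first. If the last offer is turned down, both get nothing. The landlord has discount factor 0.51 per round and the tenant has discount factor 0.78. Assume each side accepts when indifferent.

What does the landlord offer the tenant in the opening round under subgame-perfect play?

93.6

By backward induction:
Round 2 (the tenant proposes): rejection yields 0 for the landlord; the tenant offers 0 and keeps 120.
Round 1 (the landlord proposes): the tenant can get 120 next round, worth 0.78 × 120 = 93.6 now. The landlord offers 93.6 and keeps 120 − 93.6 = 26.4.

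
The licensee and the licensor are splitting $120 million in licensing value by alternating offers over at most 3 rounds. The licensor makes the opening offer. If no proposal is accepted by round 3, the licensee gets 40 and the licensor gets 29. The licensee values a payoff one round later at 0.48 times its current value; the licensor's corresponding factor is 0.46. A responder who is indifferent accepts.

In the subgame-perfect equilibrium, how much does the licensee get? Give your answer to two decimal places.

Round 3 (the licensor proposes): the licensee gets 40 if talks fail, so the licensor offers 40 and keeps 80.
Round 2 (the licensee proposes): the licensor can get 80 next round, worth 0.46 × 80 = 36.8 now; the licensee offers that and keeps 83.2.
Round 1 (the licensor proposes): the licensee can get 83.2 next round, worth 0.48 × 83.2 = 39.936 now, so the licensor offers 39.936, keeping 80.064.

39.94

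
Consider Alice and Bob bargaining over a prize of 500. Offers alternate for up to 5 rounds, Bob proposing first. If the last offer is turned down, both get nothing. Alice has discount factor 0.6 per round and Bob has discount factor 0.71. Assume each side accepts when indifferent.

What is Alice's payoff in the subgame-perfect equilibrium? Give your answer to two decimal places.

124.06

Round 5 (Bob proposes): Alice will accept anything ≥ 0, so Bob offers 0 and keeps 500.
Round 4 (Alice proposes): Bob can get 500 next round, worth 0.71 × 500 = 355 now, so Alice offers 355, keeping 145.
Round 3 (Bob proposes): Alice can get 145 next round, worth 0.6 × 145 = 87 now; Bob offers that and keeps 413.
Round 2 (Alice proposes): Bob can get 413 next round, worth 0.71 × 413 = 293.23 now, so Alice offers 293.23, keeping 206.77.
Round 1 (Bob proposes): Alice can get 206.77 next round, worth 0.6 × 206.77 = 124.062 now, so Bob offers 124.062, keeping 375.938.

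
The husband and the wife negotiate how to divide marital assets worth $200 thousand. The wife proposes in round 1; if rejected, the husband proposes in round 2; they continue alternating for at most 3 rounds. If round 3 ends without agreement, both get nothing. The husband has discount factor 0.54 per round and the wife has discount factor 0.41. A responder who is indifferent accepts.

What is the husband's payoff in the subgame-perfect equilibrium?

Round 3 (the wife proposes): rejection yields 0 for the husband; the wife offers 0 and keeps 200.
Round 2 (the husband proposes): the wife can get 200 next round, worth 0.41 × 200 = 82 now, so the husband offers 82, keeping 118.
Round 1 (the wife proposes): the husband can get 118 next round, worth 0.54 × 118 = 63.72 now, so the wife offers 63.72, keeping 136.28.

63.72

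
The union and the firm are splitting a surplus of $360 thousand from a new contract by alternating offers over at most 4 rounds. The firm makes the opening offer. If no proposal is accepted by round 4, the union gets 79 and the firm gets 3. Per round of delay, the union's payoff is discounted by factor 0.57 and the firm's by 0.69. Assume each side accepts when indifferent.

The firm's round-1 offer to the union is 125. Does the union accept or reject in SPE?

Reject

Work out the union's continuation value if the offer is rejected.
Round 4 (the union proposes): the firm gets 3 if talks fail, so the union offers 3 and keeps 357.
Round 3 (the firm proposes): the union can get 357 next round, worth 0.57 × 357 = 203.49 now; the firm offers that and keeps 156.51.
Round 2 (the union proposes): the firm can get 156.51 next round, worth 0.69 × 156.51 = 107.9919 now, so the union offers 107.9919, keeping 252.0081.
So by rejecting in round 1, the union gets 252.0081 next round, worth 0.57 × 252.0081 = 143.644617 now.
Offer 125 < 143.644617, so the union rejects.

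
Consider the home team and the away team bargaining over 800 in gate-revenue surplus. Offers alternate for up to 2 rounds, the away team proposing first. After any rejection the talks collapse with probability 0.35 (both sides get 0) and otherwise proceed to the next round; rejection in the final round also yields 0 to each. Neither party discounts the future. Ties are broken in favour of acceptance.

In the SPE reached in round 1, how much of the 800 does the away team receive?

280

Round 2 (the home team proposes): rejection yields 0 for the away team; the home team offers 0 and keeps 800.
Round 1 (the away team proposes): rejecting gives the home team an expected 0.65 × 800 = 520. The away team offers 520 and keeps 800 − 520 = 280.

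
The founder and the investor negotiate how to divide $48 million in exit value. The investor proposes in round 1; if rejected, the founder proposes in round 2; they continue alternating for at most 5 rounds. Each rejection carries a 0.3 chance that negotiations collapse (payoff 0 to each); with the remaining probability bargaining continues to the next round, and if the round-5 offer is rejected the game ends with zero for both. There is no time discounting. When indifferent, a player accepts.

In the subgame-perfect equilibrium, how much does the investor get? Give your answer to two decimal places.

Round 5 (the investor proposes): rejection yields 0 for the founder; the investor offers 0 and keeps 48.
Round 4 (the founder proposes): rejecting gives the investor an expected 0.7 × 48 = 33.6, so the founder offers 33.6, keeping 14.4.
Round 3 (the investor proposes): rejecting gives the founder an expected 0.7 × 14.4 = 10.08, so the investor offers 10.08, keeping 37.92.
Round 2 (the founder proposes): rejecting gives the investor an expected 0.7 × 37.92 = 26.544. The founder offers 26.544 and keeps 48 − 26.544 = 21.456.
Round 1 (the investor proposes): rejecting gives the founder an expected 0.7 × 21.456 = 15.0192, so the investor offers 15.0192, keeping 32.9808.

32.98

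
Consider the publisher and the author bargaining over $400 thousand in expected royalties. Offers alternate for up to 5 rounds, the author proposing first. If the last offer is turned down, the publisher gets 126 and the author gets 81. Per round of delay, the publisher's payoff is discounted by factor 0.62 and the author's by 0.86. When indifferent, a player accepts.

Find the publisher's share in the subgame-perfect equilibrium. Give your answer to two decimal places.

89.05

By backward induction:
Round 5 (the author proposes): the publisher gets 126 if talks fail, so the author offers 126 and keeps 274.
Round 4 (the publisher proposes): the author can get 274 next round, worth 0.86 × 274 = 235.64 now; the publisher offers that and keeps 164.36.
Round 3 (the author proposes): the publisher can get 164.36 next round, worth 0.62 × 164.36 = 101.9032 now, so the author offers 101.9032, keeping 298.0968.
Round 2 (the publisher proposes): the author can get 298.0968 next round, worth 0.86 × 298.0968 = 256.363248 now; the publisher offers that and keeps 143.636752.
Round 1 (the author proposes): the publisher can get 143.636752 next round, worth 0.62 × 143.636752 = 89.05478624 now, so the author offers 89.05478624, keeping 310.94521376.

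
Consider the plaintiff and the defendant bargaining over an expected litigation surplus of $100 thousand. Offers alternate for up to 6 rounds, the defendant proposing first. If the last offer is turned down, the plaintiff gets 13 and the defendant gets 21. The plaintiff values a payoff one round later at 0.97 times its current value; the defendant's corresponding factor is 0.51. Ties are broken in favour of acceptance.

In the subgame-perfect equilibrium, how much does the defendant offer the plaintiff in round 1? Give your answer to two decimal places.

By backward induction:
Round 6 (the plaintiff proposes): the defendant gets 21 if talks fail, so the plaintiff offers 21 and keeps 79.
Round 5 (the defendant proposes): the plaintiff can get 79 next round, worth 0.97 × 79 = 76.63 now. The defendant offers 76.63 and keeps 100 − 76.63 = 23.37.
Round 4 (the plaintiff proposes): the defendant can get 23.37 next round, worth 0.51 × 23.37 = 11.9187 now, so the plaintiff offers 11.9187, keeping 88.0813.
Round 3 (the defendant proposes): the plaintiff can get 88.0813 next round, worth 0.97 × 88.0813 = 85.438861 now, so the defendant offers 85.438861, keeping 14.561139.
Round 2 (the plaintiff proposes): the defendant can get 14.561139 next round, worth 0.51 × 14.561139 = 7.42618089 now; the plaintiff offers that and keeps 92.57381911.
Round 1 (the defendant proposes): the plaintiff can get 92.57381911 next round, worth 0.97 × 92.57381911 = 89.7966045367 now. The defendant offers 89.7966045367 and keeps 100 − 89.7966045367 = 10.2033954633.

89.80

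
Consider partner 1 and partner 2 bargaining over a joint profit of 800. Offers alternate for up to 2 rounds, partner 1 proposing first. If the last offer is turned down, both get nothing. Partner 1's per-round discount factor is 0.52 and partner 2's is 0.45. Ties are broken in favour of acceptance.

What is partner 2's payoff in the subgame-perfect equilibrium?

Round 2 (partner 2 proposes): partner 1 will accept anything ≥ 0, so partner 2 offers 0 and keeps 800.
Round 1 (partner 1 proposes): partner 2 can get 800 next round, worth 0.45 × 800 = 360 now; partner 1 offers that and keeps 440.

360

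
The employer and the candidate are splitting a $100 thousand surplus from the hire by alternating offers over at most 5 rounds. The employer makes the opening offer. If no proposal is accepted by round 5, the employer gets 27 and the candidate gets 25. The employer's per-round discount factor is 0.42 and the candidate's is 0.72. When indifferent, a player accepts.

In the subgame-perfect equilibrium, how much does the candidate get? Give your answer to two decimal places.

Round 5 (the employer proposes): the candidate gets 25 if talks fail, so the employer offers 25 and keeps 75.
Round 4 (the candidate proposes): the employer can get 75 next round, worth 0.42 × 75 = 31.5 now; the candidate offers that and keeps 68.5.
Round 3 (the employer proposes): the candidate can get 68.5 next round, worth 0.72 × 68.5 = 49.32 now; the employer offers that and keeps 50.68.
Round 2 (the candidate proposes): the employer can get 50.68 next round, worth 0.42 × 50.68 = 21.2856 now; the candidate offers that and keeps 78.7144.
Round 1 (the employer proposes): the candidate can get 78.7144 next round, worth 0.72 × 78.7144 = 56.674368 now. The employer offers 56.674368 and keeps 100 − 56.674368 = 43.325632.

56.67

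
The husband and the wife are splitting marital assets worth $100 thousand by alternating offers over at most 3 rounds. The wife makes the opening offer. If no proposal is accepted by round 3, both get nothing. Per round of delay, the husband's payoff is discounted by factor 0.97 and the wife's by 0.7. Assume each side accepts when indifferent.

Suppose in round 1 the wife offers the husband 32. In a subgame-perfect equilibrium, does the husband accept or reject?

Round 3 (the wife proposes): rejection yields 0 for the husband; the wife offers 0 and keeps 100.
Round 2 (the husband proposes): the wife can get 100 next round, worth 0.7 × 100 = 70 now. The husband offers 70 and keeps 100 − 70 = 30.
So by rejecting in round 1, the husband gets 30 next round, worth 0.97 × 30 = 29.1 now.
Offer 32 ≥ 29.1, so the husband accepts.

Accept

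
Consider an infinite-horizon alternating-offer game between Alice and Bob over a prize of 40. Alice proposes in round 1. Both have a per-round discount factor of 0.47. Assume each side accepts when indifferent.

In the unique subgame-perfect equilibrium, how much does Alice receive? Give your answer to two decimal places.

27.21

When Alice proposes, Bob accepts any offer worth at least 0.47 times what Bob would get by proposing next round; and vice versa.
This gives x = 40 − 0.47y and y = 40 − 0.47x, where x and y are each side's share when it proposes.
Hence (1 − 0.47·0.47)x = 40(1 − 0.47), i.e. 0.7791·x = 21.2.
x ≈ 27.2109; Bob's share is 40 − x ≈ 12.7891.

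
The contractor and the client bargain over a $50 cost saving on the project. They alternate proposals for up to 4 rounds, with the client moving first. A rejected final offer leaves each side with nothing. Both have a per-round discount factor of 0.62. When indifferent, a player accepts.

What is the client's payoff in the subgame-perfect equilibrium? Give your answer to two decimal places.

26.30

Round 4 (the contractor proposes): the client will accept anything ≥ 0, so the contractor offers 0 and keeps 50.
Round 3 (the client proposes): the contractor can get 50 next round, worth 0.62 × 50 = 31 now; the client offers that and keeps 19.
Round 2 (the contractor proposes): the client can get 19 next round, worth 0.62 × 19 = 11.78 now; the contractor offers that and keeps 38.22.
Round 1 (the client proposes): the contractor can get 38.22 next round, worth 0.62 × 38.22 = 23.6964 now. The client offers 23.6964 and keeps 50 − 23.6964 = 26.3036.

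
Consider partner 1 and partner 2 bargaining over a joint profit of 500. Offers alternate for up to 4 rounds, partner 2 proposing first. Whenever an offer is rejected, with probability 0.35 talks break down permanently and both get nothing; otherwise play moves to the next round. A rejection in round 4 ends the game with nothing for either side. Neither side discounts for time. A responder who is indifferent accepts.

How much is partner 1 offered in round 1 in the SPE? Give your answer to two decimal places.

251.06

Round 4 (partner 1 proposes): rejection yields 0 for partner 2; partner 1 offers 0 and keeps 500.
Round 3 (partner 2 proposes): rejecting gives partner 1 an expected 0.65 × 500 = 325. Partner 2 offers 325 and keeps 500 − 325 = 175.
Round 2 (partner 1 proposes): rejecting gives partner 2 an expected 0.65 × 175 = 113.75; partner 1 offers that and keeps 386.25.
Round 1 (partner 2 proposes): rejecting gives partner 1 an expected 0.65 × 386.25 = 251.0625. Partner 2 offers 251.0625 and keeps 500 − 251.0625 = 248.9375.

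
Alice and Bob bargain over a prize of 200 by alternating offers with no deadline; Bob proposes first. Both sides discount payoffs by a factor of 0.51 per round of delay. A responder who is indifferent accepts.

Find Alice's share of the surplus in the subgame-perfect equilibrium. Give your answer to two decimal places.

Let x be Bob's share when Bob proposes and y be Alice's share when Alice proposes.
Alice accepts iff offered ≥ 0.51·y, so x = 200 − 0.51y. Symmetrically y = 200 − 0.51x.
Substituting: x = 200 − 0.51(200 − 0.51x), giving x(1 − 0.51·0.51) = 200(1 − 0.51).
So x = 200 × 0.49 / 0.7399 ≈ 132.4503, and Alice receives 200 − x ≈ 67.5497.

67.55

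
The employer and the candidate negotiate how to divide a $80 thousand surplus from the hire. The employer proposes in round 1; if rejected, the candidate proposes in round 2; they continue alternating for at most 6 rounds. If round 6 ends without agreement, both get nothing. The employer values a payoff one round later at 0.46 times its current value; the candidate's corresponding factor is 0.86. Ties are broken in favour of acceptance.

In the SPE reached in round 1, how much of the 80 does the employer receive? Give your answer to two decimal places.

17.38

Round 6 (the candidate proposes): the employer will accept anything ≥ 0, so the candidate offers 0 and keeps 80.
Round 5 (the employer proposes): the candidate can get 80 next round, worth 0.86 × 80 = 68.8 now, so the employer offers 68.8, keeping 11.2.
Round 4 (the candidate proposes): the employer can get 11.2 next round, worth 0.46 × 11.2 = 5.152 now. The candidate offers 5.152 and keeps 80 − 5.152 = 74.848.
Round 3 (the employer proposes): the candidate can get 74.848 next round, worth 0.86 × 74.848 = 64.36928 now; the employer offers that and keeps 15.63072.
Round 2 (the candidate proposes): the employer can get 15.63072 next round, worth 0.46 × 15.63072 = 7.1901312 now; the candidate offers that and keeps 72.8098688.
Round 1 (the employer proposes): the candidate can get 72.8098688 next round, worth 0.86 × 72.8098688 = 62.616487168 now, so the employer offers 62.616487168, keeping 17.383512832.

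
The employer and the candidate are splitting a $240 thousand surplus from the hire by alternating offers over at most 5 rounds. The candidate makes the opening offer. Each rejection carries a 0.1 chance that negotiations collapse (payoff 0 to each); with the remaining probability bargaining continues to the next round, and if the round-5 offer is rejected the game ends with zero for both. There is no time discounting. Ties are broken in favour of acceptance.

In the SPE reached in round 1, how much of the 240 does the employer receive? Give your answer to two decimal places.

Round 5 (the candidate proposes): the employer will accept anything ≥ 0, so the candidate offers 0 and keeps 240.
Round 4 (the employer proposes): rejecting gives the candidate an expected 0.9 × 240 = 216. The employer offers 216 and keeps 240 − 216 = 24.
Round 3 (the candidate proposes): rejecting gives the employer an expected 0.9 × 24 = 21.6. The candidate offers 21.6 and keeps 240 − 21.6 = 218.4.
Round 2 (the employer proposes): rejecting gives the candidate an expected 0.9 × 218.4 = 196.56; the employer offers that and keeps 43.44.
Round 1 (the candidate proposes): rejecting gives the employer an expected 0.9 × 43.44 = 39.096. The candidate offers 39.096 and keeps 240 − 39.096 = 200.904.

39.10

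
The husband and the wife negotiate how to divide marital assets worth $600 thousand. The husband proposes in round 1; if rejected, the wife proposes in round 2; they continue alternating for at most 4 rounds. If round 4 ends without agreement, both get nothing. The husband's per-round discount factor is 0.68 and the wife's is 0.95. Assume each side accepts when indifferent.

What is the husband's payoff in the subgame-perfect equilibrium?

49.38

Round 4 (the wife proposes): the husband will accept anything ≥ 0, so the wife offers 0 and keeps 600.
Round 3 (the husband proposes): the wife can get 600 next round, worth 0.95 × 600 = 570 now. The husband offers 570 and keeps 600 − 570 = 30.
Round 2 (the wife proposes): the husband can get 30 next round, worth 0.68 × 30 = 20.4 now, so the wife offers 20.4, keeping 579.6.
Round 1 (the husband proposes): the wife can get 579.6 next round, worth 0.95 × 579.6 = 550.62 now; the husband offers that and keeps 49.38.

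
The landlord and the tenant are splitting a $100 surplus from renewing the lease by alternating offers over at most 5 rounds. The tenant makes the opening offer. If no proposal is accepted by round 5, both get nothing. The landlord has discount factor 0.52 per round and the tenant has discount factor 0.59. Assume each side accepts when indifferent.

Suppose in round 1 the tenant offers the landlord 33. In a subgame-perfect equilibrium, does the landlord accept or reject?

Round 5 (the tenant proposes): rejection yields 0 for the landlord; the tenant offers 0 and keeps 100.
Round 4 (the landlord proposes): the tenant can get 100 next round, worth 0.59 × 100 = 59 now; the landlord offers that and keeps 41.
Round 3 (the tenant proposes): the landlord can get 41 next round, worth 0.52 × 41 = 21.32 now. The tenant offers 21.32 and keeps 100 − 21.32 = 78.68.
Round 2 (the landlord proposes): the tenant can get 78.68 next round, worth 0.59 × 78.68 = 46.4212 now, so the landlord offers 46.4212, keeping 53.5788.
So by rejecting in round 1, the landlord gets 53.5788 next round, worth 0.52 × 53.5788 = 27.860976 now.
Offer 33 ≥ 27.860976, so the landlord accepts.

Accept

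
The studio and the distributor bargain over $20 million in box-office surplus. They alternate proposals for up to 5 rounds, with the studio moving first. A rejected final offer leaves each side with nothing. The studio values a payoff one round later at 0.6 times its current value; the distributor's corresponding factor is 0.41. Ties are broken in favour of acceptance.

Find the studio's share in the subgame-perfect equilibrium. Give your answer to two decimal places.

15.91

Solve by backward induction from round 5.
Round 5 (the studio proposes): the distributor will accept anything ≥ 0, so the studio offers 0 and keeps 20.
Round 4 (the distributor proposes): the studio can get 20 next round, worth 0.6 × 20 = 12 now. The distributor offers 12 and keeps 20 − 12 = 8.
Round 3 (the studio proposes): the distributor can get 8 next round, worth 0.41 × 8 = 3.28 now; the studio offers that and keeps 16.72.
Round 2 (the distributor proposes): the studio can get 16.72 next round, worth 0.6 × 16.72 = 10.032 now; the distributor offers that and keeps 9.968.
Round 1 (the studio proposes): the distributor can get 9.968 next round, worth 0.41 × 9.968 = 4.08688 now; the studio offers that and keeps 15.91312.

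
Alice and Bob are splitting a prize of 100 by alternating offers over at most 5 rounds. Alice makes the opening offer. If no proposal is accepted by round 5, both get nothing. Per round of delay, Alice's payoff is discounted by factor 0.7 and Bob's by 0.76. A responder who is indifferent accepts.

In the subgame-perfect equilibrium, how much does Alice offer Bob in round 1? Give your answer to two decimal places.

Work backward from the last round.
Round 5 (Alice proposes): Bob will accept anything ≥ 0, so Alice offers 0 and keeps 100.
Round 4 (Bob proposes): Alice can get 100 next round, worth 0.7 × 100 = 70 now; Bob offers that and keeps 30.
Round 3 (Alice proposes): Bob can get 30 next round, worth 0.76 × 30 = 22.8 now; Alice offers that and keeps 77.2.
Round 2 (Bob proposes): Alice can get 77.2 next round, worth 0.7 × 77.2 = 54.04 now; Bob offers that and keeps 45.96.
Round 1 (Alice proposes): Bob can get 45.96 next round, worth 0.76 × 45.96 = 34.9296 now, so Alice offers 34.9296, keeping 65.0704.

34.93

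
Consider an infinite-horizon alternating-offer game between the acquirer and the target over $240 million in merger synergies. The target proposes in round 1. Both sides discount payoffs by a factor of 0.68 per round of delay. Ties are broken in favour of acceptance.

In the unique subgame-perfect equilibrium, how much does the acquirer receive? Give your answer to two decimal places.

97.14

When the target proposes, the acquirer accepts any offer worth at least 0.68 times what the acquirer would get by proposing next round; and vice versa.
This gives x = 240 − 0.68y and y = 240 − 0.68x, where x and y are each side's share when it proposes.
Hence (1 − 0.68·0.68)x = 240(1 − 0.68), i.e. 0.5376·x = 76.8.
x ≈ 142.8571; the acquirer's share is 240 − x ≈ 97.1429.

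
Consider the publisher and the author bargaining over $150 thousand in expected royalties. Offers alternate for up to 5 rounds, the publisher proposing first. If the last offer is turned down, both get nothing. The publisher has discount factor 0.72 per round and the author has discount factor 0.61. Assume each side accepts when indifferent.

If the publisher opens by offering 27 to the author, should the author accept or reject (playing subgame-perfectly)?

Round 5 (the publisher proposes): the author will accept anything ≥ 0, so the publisher offers 0 and keeps 150.
Round 4 (the author proposes): the publisher can get 150 next round, worth 0.72 × 150 = 108 now, so the author offers 108, keeping 42.
Round 3 (the publisher proposes): the author can get 42 next round, worth 0.61 × 42 = 25.62 now; the publisher offers that and keeps 124.38.
Round 2 (the author proposes): the publisher can get 124.38 next round, worth 0.72 × 124.38 = 89.5536 now, so the author offers 89.5536, keeping 60.4464.
So by rejecting in round 1, the author gets 60.4464 next round, worth 0.61 × 60.4464 = 36.872304 now.
Offer 27 < 36.872304, so the author rejects.

Reject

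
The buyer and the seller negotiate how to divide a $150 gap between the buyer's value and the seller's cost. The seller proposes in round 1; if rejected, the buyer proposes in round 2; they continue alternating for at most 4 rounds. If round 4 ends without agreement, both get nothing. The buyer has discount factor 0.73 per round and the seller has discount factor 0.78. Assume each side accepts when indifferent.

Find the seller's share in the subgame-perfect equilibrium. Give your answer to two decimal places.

63.56

Round 4 (the buyer proposes): rejection yields 0 for the seller; the buyer offers 0 and keeps 150.
Round 3 (the seller proposes): the buyer can get 150 next round, worth 0.73 × 150 = 109.5 now. The seller offers 109.5 and keeps 150 − 109.5 = 40.5.
Round 2 (the buyer proposes): the seller can get 40.5 next round, worth 0.78 × 40.5 = 31.59 now, so the buyer offers 31.59, keeping 118.41.
Round 1 (the seller proposes): the buyer can get 118.41 next round, worth 0.73 × 118.41 = 86.4393 now. The seller offers 86.4393 and keeps 150 − 86.4393 = 63.5607.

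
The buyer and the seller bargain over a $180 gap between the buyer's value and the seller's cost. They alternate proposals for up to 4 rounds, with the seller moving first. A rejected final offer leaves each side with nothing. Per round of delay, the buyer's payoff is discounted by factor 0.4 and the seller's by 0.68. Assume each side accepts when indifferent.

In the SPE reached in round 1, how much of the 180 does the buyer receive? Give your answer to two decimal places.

42.62

Round 4 (the buyer proposes): rejection yields 0 for the seller; the buyer offers 0 and keeps 180.
Round 3 (the seller proposes): the buyer can get 180 next round, worth 0.4 × 180 = 72 now; the seller offers that and keeps 108.
Round 2 (the buyer proposes): the seller can get 108 next round, worth 0.68 × 108 = 73.44 now, so the buyer offers 73.44, keeping 106.56.
Round 1 (the seller proposes): the buyer can get 106.56 next round, worth 0.4 × 106.56 = 42.624 now, so the seller offers 42.624, keeping 137.376.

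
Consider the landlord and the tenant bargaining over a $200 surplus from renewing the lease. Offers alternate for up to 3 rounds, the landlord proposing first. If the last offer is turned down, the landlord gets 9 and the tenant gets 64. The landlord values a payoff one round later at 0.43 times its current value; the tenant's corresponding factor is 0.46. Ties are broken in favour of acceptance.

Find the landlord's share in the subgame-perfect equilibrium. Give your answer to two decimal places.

Round 3 (the landlord proposes): the tenant gets 64 if talks fail, so the landlord offers 64 and keeps 136.
Round 2 (the tenant proposes): the landlord can get 136 next round, worth 0.43 × 136 = 58.48 now; the tenant offers that and keeps 141.52.
Round 1 (the landlord proposes): the tenant can get 141.52 next round, worth 0.46 × 141.52 = 65.0992 now, so the landlord offers 65.0992, keeping 134.9008.

134.90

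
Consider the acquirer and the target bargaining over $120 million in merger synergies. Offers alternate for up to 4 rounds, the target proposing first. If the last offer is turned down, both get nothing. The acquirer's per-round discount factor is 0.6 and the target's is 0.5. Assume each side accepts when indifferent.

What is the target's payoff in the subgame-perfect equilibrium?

Round 4 (the acquirer proposes): rejection yields 0 for the target; the acquirer offers 0 and keeps 120.
Round 3 (the target proposes): the acquirer can get 120 next round, worth 0.6 × 120 = 72 now. The target offers 72 and keeps 120 − 72 = 48.
Round 2 (the acquirer proposes): the target can get 48 next round, worth 0.5 × 48 = 24 now, so the acquirer offers 24, keeping 96.
Round 1 (the target proposes): the acquirer can get 96 next round, worth 0.6 × 96 = 57.6 now. The target offers 57.6 and keeps 120 − 57.6 = 62.4.

62.4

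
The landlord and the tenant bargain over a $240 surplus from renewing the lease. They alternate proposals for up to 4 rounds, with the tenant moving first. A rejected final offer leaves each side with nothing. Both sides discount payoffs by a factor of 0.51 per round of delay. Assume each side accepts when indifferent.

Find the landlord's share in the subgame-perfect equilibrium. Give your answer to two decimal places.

91.81

Round 4 (the landlord proposes): rejection yields 0 for the tenant; the landlord offers 0 and keeps 240.
Round 3 (the tenant proposes): the landlord can get 240 next round, worth 0.51 × 240 = 122.4 now; the tenant offers that and keeps 117.6.
Round 2 (the landlord proposes): the tenant can get 117.6 next round, worth 0.51 × 117.6 = 59.976 now; the landlord offers that and keeps 180.024.
Round 1 (the tenant proposes): the landlord can get 180.024 next round, worth 0.51 × 180.024 = 91.81224 now, so the tenant offers 91.81224, keeping 148.18776.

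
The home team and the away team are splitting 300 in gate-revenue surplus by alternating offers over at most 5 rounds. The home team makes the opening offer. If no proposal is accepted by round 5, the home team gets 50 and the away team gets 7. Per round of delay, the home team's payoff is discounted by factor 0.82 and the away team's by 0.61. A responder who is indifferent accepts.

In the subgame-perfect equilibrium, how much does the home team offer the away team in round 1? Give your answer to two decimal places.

Solve by backward induction from round 5.
Round 5 (the home team proposes): the away team gets 7 if talks fail, so the home team offers 7 and keeps 293.
Round 4 (the away team proposes): the home team can get 293 next round, worth 0.82 × 293 = 240.26 now. The away team offers 240.26 and keeps 300 − 240.26 = 59.74.
Round 3 (the home team proposes): the away team can get 59.74 next round, worth 0.61 × 59.74 = 36.4414 now, so the home team offers 36.4414, keeping 263.5586.
Round 2 (the away team proposes): the home team can get 263.5586 next round, worth 0.82 × 263.5586 = 216.118052 now. The away team offers 216.118052 and keeps 300 − 216.118052 = 83.881948.
Round 1 (the home team proposes): the away team can get 83.881948 next round, worth 0.61 × 83.881948 = 51.16798828 now, so the home team offers 51.16798828, keeping 248.83201172.

51.17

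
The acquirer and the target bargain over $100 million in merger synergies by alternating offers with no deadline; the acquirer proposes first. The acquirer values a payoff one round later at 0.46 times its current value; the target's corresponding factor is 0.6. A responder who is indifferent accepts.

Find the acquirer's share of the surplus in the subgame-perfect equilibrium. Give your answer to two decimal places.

Let x be the acquirer's share when the acquirer proposes and y be the target's share when the target proposes.
The target accepts iff offered ≥ 0.6·y, so x = 100 − 0.6y. Symmetrically y = 100 − 0.46x.
Substituting: x = 100 − 0.6(100 − 0.46x), giving x(1 − 0.46·0.6) = 100(1 − 0.6).
So x = 100 × 0.4 / 0.724 ≈ 55.2486, and the target receives 100 − x ≈ 44.7514.

55.25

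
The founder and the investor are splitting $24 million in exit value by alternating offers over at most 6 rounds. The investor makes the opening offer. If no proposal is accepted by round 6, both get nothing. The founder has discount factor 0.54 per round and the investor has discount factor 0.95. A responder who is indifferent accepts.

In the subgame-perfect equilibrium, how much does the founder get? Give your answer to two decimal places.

4.39

Round 6 (the founder proposes): the investor will accept anything ≥ 0, so the founder offers 0 and keeps 24.
Round 5 (the investor proposes): the founder can get 24 next round, worth 0.54 × 24 = 12.96 now; the investor offers that and keeps 11.04.
Round 4 (the founder proposes): the investor can get 11.04 next round, worth 0.95 × 11.04 = 10.488 now. The founder offers 10.488 and keeps 24 − 10.488 = 13.512.
Round 3 (the investor proposes): the founder can get 13.512 next round, worth 0.54 × 13.512 = 7.29648 now, so the investor offers 7.29648, keeping 16.70352.
Round 2 (the founder proposes): the investor can get 16.70352 next round, worth 0.95 × 16.70352 = 15.868344 now; the founder offers that and keeps 8.131656.
Round 1 (the investor proposes): the founder can get 8.131656 next round, worth 0.54 × 8.131656 = 4.39109424 now, so the investor offers 4.39109424, keeping 19.60890576.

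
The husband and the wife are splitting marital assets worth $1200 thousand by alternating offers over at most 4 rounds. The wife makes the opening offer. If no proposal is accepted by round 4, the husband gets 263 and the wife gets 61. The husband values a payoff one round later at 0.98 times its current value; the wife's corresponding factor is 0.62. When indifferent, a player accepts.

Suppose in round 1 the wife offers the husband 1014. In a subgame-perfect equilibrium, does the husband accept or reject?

Reject

Round 4 (the husband proposes): the wife gets 61 if talks fail, so the husband offers 61 and keeps 1139.
Round 3 (the wife proposes): the husband can get 1139 next round, worth 0.98 × 1139 = 1116.22 now; the wife offers that and keeps 83.78.
Round 2 (the husband proposes): the wife can get 83.78 next round, worth 0.62 × 83.78 = 51.9436 now, so the husband offers 51.9436, keeping 1148.0564.
So by rejecting in round 1, the husband gets 1148.0564 next round, worth 0.98 × 1148.0564 = 1125.095272 now.
Offer 1014 < 1125.095272, so the husband rejects.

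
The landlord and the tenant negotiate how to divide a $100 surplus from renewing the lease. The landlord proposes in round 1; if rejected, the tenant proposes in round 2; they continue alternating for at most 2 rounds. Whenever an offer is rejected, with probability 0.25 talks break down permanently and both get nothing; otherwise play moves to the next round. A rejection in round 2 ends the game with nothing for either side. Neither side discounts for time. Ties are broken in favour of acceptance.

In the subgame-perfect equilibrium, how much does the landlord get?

Round 2 (the tenant proposes): rejection yields 0 for the landlord; the tenant offers 0 and keeps 100.
Round 1 (the landlord proposes): rejecting gives the tenant an expected 0.75 × 100 = 75. The landlord offers 75 and keeps 100 − 75 = 25.

25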